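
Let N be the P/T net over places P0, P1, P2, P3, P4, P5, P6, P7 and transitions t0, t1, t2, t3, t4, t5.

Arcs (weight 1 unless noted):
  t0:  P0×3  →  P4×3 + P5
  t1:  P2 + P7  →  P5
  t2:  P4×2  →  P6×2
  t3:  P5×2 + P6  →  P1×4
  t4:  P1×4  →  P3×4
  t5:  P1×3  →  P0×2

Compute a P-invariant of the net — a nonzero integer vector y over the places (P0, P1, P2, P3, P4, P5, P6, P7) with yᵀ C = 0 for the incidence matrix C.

Incidence matrix C (rows=places, cols=transitions):
       t0   t1   t2   t3   t4   t5
   P0  -3    0    0    0    0    2
   P1   0    0    0    4   -4   -3
   P2   0   -1    0    0    0    0
   P3   0    0    0    0    4    0
   P4   3    0   -2    0    0    0
   P5   1    1    0   -2    0    0
   P6   0    0    2   -1    0    0
   P7   0   -1    0    0    0    0

Candidate y = [3, 2, 3, 2, 2, 3, 2, 0]; check y·C column-wise:
  col t0: 3·-3 + 2·0 + 3·0 + 2·0 + 2·3 + 3·1 + 2·0 = 0
  col t1: 3·0 + 2·0 + 3·-1 + 2·0 + 2·0 + 3·1 + 2·0 + 0·-1 = 0
  col t2: 3·0 + 2·0 + 3·0 + 2·0 + 2·-2 + 3·0 + 2·2 = 0
  col t3: 3·0 + 2·4 + 3·0 + 2·0 + 2·0 + 3·-2 + 2·-1 = 0
  col t4: 3·0 + 2·-4 + 3·0 + 2·4 + 2·0 + 3·0 + 2·0 = 0
  col t5: 3·2 + 2·-3 + 3·0 + 2·0 + 2·0 + 3·0 + 2·0 = 0

y = (P0:3, P1:2, P2:3, P3:2, P4:2, P5:3, P6:2, P7:0)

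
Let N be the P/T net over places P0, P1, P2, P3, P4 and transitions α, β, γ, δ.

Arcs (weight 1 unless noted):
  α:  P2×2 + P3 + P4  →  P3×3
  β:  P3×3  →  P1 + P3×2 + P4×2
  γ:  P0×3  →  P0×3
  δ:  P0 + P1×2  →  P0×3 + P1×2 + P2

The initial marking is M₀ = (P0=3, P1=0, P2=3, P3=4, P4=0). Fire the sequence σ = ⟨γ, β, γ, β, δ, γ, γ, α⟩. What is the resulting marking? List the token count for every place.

(P0=5, P1=2, P2=2, P3=4, P4=3)

step 1: fire γ:  (P0=3, P1=0, P2=3, P3=4, P4=0) → (P0=3, P1=0, P2=3, P3=4, P4=0)
step 2: fire β:  (P0=3, P1=0, P2=3, P3=4, P4=0) → (P0=3, P1=1, P2=3, P3=3, P4=2)
step 3: fire γ:  (P0=3, P1=1, P2=3, P3=3, P4=2) → (P0=3, P1=1, P2=3, P3=3, P4=2)
step 4: fire β:  (P0=3, P1=1, P2=3, P3=3, P4=2) → (P0=3, P1=2, P2=3, P3=2, P4=4)
step 5: fire δ:  (P0=3, P1=2, P2=3, P3=2, P4=4) → (P0=5, P1=2, P2=4, P3=2, P4=4)
step 6: fire γ:  (P0=5, P1=2, P2=4, P3=2, P4=4) → (P0=5, P1=2, P2=4, P3=2, P4=4)
step 7: fire γ:  (P0=5, P1=2, P2=4, P3=2, P4=4) → (P0=5, P1=2, P2=4, P3=2, P4=4)
step 8: fire α:  (P0=5, P1=2, P2=4, P3=2, P4=4) → (P0=5, P1=2, P2=2, P3=4, P4=3)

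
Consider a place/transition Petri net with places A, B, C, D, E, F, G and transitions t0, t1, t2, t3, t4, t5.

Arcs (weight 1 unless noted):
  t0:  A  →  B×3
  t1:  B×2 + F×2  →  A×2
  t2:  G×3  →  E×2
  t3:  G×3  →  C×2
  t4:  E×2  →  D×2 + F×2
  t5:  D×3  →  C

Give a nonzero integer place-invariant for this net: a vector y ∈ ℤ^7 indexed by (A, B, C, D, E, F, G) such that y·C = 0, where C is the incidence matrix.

y = (A:3, B:1, C:3, D:1, E:3, F:2, G:2)

Incidence matrix C (rows=places, cols=transitions):
       t0   t1   t2   t3   t4   t5
    A  -1    2    0    0    0    0
    B   3   -2    0    0    0    0
    C   0    0    0    2    0    1
    D   0    0    0    0    2   -3
    E   0    0    2    0   -2    0
    F   0   -2    0    0    2    0
    G   0    0   -3   -3    0    0

Candidate y = [3, 1, 3, 1, 3, 2, 2]; check y·C column-wise:
  col t0: 3·-1 + 1·3 + 3·0 + 1·0 + 3·0 + 2·0 + 2·0 = 0
  col t1: 3·2 + 1·-2 + 3·0 + 1·0 + 3·0 + 2·-2 + 2·0 = 0
  col t2: 3·0 + 1·0 + 3·0 + 1·0 + 3·2 + 2·0 + 2·-3 = 0
  col t3: 3·0 + 1·0 + 3·2 + 1·0 + 3·0 + 2·0 + 2·-3 = 0
  col t4: 3·0 + 1·0 + 3·0 + 1·2 + 3·-2 + 2·2 + 2·0 = 0
  col t5: 3·0 + 1·0 + 3·1 + 1·-3 + 3·0 + 2·0 + 2·0 = 0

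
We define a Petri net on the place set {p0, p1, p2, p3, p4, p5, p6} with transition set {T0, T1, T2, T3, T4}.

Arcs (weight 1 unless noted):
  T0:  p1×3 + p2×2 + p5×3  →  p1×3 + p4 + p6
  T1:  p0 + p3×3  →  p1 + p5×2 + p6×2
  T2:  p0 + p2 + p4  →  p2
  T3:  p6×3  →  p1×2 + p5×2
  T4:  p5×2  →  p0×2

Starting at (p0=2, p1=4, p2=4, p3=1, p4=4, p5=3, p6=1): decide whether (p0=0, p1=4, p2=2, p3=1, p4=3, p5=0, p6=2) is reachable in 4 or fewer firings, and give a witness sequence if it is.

step 1: fire T0:  (p0=2, p1=4, p2=4, p3=1, p4=4, p5=3, p6=1) → (p0=2, p1=4, p2=2, p3=1, p4=5, p5=0, p6=2)
step 2: fire T2:  (p0=2, p1=4, p2=2, p3=1, p4=5, p5=0, p6=2) → (p0=1, p1=4, p2=2, p3=1, p4=4, p5=0, p6=2)
step 3: fire T2:  (p0=1, p1=4, p2=2, p3=1, p4=4, p5=0, p6=2) → (p0=0, p1=4, p2=2, p3=1, p4=3, p5=0, p6=2)

YES — reachable via ⟨T0, T2, T2⟩ (3 firings)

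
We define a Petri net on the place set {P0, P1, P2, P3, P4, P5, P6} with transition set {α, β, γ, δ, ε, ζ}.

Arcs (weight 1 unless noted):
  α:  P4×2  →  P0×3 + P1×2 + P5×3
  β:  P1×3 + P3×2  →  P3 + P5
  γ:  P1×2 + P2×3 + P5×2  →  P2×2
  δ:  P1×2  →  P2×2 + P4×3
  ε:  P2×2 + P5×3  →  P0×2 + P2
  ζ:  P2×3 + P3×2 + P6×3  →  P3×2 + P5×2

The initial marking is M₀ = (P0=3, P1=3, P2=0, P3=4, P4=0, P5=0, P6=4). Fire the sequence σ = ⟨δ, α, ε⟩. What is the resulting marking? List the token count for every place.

(P0=8, P1=3, P2=1, P3=4, P4=1, P5=0, P6=4)

step 1: fire δ:  (P0=3, P1=3, P2=0, P3=4, P4=0, P5=0, P6=4) → (P0=3, P1=1, P2=2, P3=4, P4=3, P5=0, P6=4)
step 2: fire α:  (P0=3, P1=1, P2=2, P3=4, P4=3, P5=0, P6=4) → (P0=6, P1=3, P2=2, P3=4, P4=1, P5=3, P6=4)
step 3: fire ε:  (P0=6, P1=3, P2=2, P3=4, P4=1, P5=3, P6=4) → (P0=8, P1=3, P2=1, P3=4, P4=1, P5=0, P6=4)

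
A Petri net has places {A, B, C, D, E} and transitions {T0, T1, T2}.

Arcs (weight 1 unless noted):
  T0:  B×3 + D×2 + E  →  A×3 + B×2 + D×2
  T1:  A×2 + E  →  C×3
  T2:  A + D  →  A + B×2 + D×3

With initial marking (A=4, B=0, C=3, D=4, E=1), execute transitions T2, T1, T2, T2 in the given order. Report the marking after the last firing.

step 1: fire T2:  (A=4, B=0, C=3, D=4, E=1) → (A=4, B=2, C=3, D=6, E=1)
step 2: fire T1:  (A=4, B=2, C=3, D=6, E=1) → (A=2, B=2, C=6, D=6, E=0)
step 3: fire T2:  (A=2, B=2, C=6, D=6, E=0) → (A=2, B=4, C=6, D=8, E=0)
step 4: fire T2:  (A=2, B=4, C=6, D=8, E=0) → (A=2, B=6, C=6, D=10, E=0)

(A=2, B=6, C=6, D=10, E=0)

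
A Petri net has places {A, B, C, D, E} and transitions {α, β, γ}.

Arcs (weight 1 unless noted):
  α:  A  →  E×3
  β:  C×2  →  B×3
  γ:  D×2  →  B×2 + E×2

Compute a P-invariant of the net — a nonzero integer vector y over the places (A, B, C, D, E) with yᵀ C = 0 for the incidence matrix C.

Incidence matrix C (rows=places, cols=transitions):
        α    β    γ
    A  -1    0    0
    B   0    3    2
    C   0   -2    0
    D   0    0   -2
    E   3    0    2

Candidate y = [0, 2, 3, 2, 0]; check y·C column-wise:
  col α: 0·-1 + 2·0 + 3·0 + 2·0 + 0·3 = 0
  col β: 2·3 + 3·-2 + 2·0 = 0
  col γ: 2·2 + 3·0 + 2·-2 + 0·2 = 0

y = (A:0, B:2, C:3, D:2, E:0)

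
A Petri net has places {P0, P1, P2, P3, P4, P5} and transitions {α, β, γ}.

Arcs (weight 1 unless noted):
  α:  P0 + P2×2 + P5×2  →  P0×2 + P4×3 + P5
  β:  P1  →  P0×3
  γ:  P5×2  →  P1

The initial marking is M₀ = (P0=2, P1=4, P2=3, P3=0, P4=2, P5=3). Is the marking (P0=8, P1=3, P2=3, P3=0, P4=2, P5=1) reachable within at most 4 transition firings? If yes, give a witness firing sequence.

YES — reachable via ⟨β, β, γ⟩ (3 firings)

step 1: fire β:  (P0=2, P1=4, P2=3, P3=0, P4=2, P5=3) → (P0=5, P1=3, P2=3, P3=0, P4=2, P5=3)
step 2: fire β:  (P0=5, P1=3, P2=3, P3=0, P4=2, P5=3) → (P0=8, P1=2, P2=3, P3=0, P4=2, P5=3)
step 3: fire γ:  (P0=8, P1=2, P2=3, P3=0, P4=2, P5=3) → (P0=8, P1=3, P2=3, P3=0, P4=2, P5=1)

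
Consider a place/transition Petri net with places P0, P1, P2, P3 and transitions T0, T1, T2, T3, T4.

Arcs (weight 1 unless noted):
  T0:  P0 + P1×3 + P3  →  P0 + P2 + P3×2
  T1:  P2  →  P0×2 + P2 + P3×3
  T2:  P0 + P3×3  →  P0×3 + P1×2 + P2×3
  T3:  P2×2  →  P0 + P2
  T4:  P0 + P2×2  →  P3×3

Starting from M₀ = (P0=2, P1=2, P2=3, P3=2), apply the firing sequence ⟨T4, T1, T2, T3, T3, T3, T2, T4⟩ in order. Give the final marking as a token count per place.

step 1: fire T4:  (P0=2, P1=2, P2=3, P3=2) → (P0=1, P1=2, P2=1, P3=5)
step 2: fire T1:  (P0=1, P1=2, P2=1, P3=5) → (P0=3, P1=2, P2=1, P3=8)
step 3: fire T2:  (P0=3, P1=2, P2=1, P3=8) → (P0=5, P1=4, P2=4, P3=5)
step 4: fire T3:  (P0=5, P1=4, P2=4, P3=5) → (P0=6, P1=4, P2=3, P3=5)
step 5: fire T3:  (P0=6, P1=4, P2=3, P3=5) → (P0=7, P1=4, P2=2, P3=5)
step 6: fire T3:  (P0=7, P1=4, P2=2, P3=5) → (P0=8, P1=4, P2=1, P3=5)
step 7: fire T2:  (P0=8, P1=4, P2=1, P3=5) → (P0=10, P1=6, P2=4, P3=2)
step 8: fire T4:  (P0=10, P1=6, P2=4, P3=2) → (P0=9, P1=6, P2=2, P3=5)

(P0=9, P1=6, P2=2, P3=5)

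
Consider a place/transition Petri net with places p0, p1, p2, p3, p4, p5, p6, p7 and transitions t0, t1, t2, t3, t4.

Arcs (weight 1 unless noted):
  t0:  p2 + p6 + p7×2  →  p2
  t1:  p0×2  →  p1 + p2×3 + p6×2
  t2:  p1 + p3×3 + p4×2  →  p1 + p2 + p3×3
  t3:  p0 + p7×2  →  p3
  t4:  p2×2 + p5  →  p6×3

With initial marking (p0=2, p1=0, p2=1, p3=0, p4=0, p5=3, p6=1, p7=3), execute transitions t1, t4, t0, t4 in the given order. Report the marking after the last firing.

(p0=0, p1=1, p2=0, p3=0, p4=0, p5=1, p6=8, p7=1)

step 1: fire t1:  (p0=2, p1=0, p2=1, p3=0, p4=0, p5=3, p6=1, p7=3) → (p0=0, p1=1, p2=4, p3=0, p4=0, p5=3, p6=3, p7=3)
step 2: fire t4:  (p0=0, p1=1, p2=4, p3=0, p4=0, p5=3, p6=3, p7=3) → (p0=0, p1=1, p2=2, p3=0, p4=0, p5=2, p6=6, p7=3)
step 3: fire t0:  (p0=0, p1=1, p2=2, p3=0, p4=0, p5=2, p6=6, p7=3) → (p0=0, p1=1, p2=2, p3=0, p4=0, p5=2, p6=5, p7=1)
step 4: fire t4:  (p0=0, p1=1, p2=2, p3=0, p4=0, p5=2, p6=5, p7=1) → (p0=0, p1=1, p2=0, p3=0, p4=0, p5=1, p6=8, p7=1)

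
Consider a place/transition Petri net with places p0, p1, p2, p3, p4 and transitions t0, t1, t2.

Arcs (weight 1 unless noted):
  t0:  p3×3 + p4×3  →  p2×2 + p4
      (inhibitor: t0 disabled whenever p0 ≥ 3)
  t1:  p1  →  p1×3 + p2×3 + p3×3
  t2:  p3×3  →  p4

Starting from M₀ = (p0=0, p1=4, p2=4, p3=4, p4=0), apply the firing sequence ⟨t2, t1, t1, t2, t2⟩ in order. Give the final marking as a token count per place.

step 1: fire t2:  (p0=0, p1=4, p2=4, p3=4, p4=0) → (p0=0, p1=4, p2=4, p3=1, p4=1)
step 2: fire t1:  (p0=0, p1=4, p2=4, p3=1, p4=1) → (p0=0, p1=6, p2=7, p3=4, p4=1)
step 3: fire t1:  (p0=0, p1=6, p2=7, p3=4, p4=1) → (p0=0, p1=8, p2=10, p3=7, p4=1)
step 4: fire t2:  (p0=0, p1=8, p2=10, p3=7, p4=1) → (p0=0, p1=8, p2=10, p3=4, p4=2)
step 5: fire t2:  (p0=0, p1=8, p2=10, p3=4, p4=2) → (p0=0, p1=8, p2=10, p3=1, p4=3)

(p0=0, p1=8, p2=10, p3=1, p4=3)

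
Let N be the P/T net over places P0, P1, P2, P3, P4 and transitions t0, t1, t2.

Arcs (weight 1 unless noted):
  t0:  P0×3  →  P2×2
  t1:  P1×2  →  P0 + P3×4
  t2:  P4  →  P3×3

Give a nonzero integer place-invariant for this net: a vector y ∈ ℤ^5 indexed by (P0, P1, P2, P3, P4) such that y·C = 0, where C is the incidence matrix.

Incidence matrix C (rows=places, cols=transitions):
       t0   t1   t2
   P0  -3    1    0
   P1   0   -2    0
   P2   2    0    0
   P3   0    4    3
   P4   0    0   -1

Candidate y = [2, 1, 3, 0, 0]; check y·C column-wise:
  col t0: 2·-3 + 1·0 + 3·2 = 0
  col t1: 2·1 + 1·-2 + 3·0 + 0·4 = 0
  col t2: 2·0 + 1·0 + 3·0 + 0·3 + 0·-1 = 0

y = (P0:2, P1:1, P2:3, P3:0, P4:0)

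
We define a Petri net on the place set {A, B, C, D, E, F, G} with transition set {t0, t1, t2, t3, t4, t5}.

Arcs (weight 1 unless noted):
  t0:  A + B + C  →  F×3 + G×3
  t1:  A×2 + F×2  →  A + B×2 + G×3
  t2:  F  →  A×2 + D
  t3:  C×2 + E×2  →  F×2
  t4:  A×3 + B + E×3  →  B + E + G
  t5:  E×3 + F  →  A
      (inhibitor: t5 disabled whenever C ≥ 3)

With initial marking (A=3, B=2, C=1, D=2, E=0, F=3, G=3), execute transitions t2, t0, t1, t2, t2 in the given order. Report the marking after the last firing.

(A=7, B=3, C=0, D=5, E=0, F=1, G=9)

step 1: fire t2:  (A=3, B=2, C=1, D=2, E=0, F=3, G=3) → (A=5, B=2, C=1, D=3, E=0, F=2, G=3)
step 2: fire t0:  (A=5, B=2, C=1, D=3, E=0, F=2, G=3) → (A=4, B=1, C=0, D=3, E=0, F=5, G=6)
step 3: fire t1:  (A=4, B=1, C=0, D=3, E=0, F=5, G=6) → (A=3, B=3, C=0, D=3, E=0, F=3, G=9)
step 4: fire t2:  (A=3, B=3, C=0, D=3, E=0, F=3, G=9) → (A=5, B=3, C=0, D=4, E=0, F=2, G=9)
step 5: fire t2:  (A=5, B=3, C=0, D=4, E=0, F=2, G=9) → (A=7, B=3, C=0, D=5, E=0, F=1, G=9)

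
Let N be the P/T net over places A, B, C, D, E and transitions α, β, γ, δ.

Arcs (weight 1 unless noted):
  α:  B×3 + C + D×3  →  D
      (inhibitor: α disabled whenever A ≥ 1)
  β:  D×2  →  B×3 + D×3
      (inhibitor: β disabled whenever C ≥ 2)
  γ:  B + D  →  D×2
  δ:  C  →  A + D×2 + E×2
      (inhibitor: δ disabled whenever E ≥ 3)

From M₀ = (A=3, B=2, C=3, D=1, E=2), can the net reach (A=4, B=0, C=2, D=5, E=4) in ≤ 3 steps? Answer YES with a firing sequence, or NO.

step 1: fire γ:  (A=3, B=2, C=3, D=1, E=2) → (A=3, B=1, C=3, D=2, E=2)
step 2: fire γ:  (A=3, B=1, C=3, D=2, E=2) → (A=3, B=0, C=3, D=3, E=2)
step 3: fire δ:  (A=3, B=0, C=3, D=3, E=2) → (A=4, B=0, C=2, D=5, E=4)

YES — reachable via ⟨γ, γ, δ⟩ (3 firings)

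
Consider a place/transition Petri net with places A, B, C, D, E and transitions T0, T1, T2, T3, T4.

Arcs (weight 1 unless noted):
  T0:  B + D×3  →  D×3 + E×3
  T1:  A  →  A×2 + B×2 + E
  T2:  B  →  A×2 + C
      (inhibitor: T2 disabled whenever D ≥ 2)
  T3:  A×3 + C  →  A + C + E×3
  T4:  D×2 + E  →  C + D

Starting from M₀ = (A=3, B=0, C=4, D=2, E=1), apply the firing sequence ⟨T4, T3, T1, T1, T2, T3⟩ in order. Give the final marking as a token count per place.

(A=3, B=3, C=6, D=1, E=8)

step 1: fire T4:  (A=3, B=0, C=4, D=2, E=1) → (A=3, B=0, C=5, D=1, E=0)
step 2: fire T3:  (A=3, B=0, C=5, D=1, E=0) → (A=1, B=0, C=5, D=1, E=3)
step 3: fire T1:  (A=1, B=0, C=5, D=1, E=3) → (A=2, B=2, C=5, D=1, E=4)
step 4: fire T1:  (A=2, B=2, C=5, D=1, E=4) → (A=3, B=4, C=5, D=1, E=5)
step 5: fire T2:  (A=3, B=4, C=5, D=1, E=5) → (A=5, B=3, C=6, D=1, E=5)
step 6: fire T3:  (A=5, B=3, C=6, D=1, E=5) → (A=3, B=3, C=6, D=1, E=8)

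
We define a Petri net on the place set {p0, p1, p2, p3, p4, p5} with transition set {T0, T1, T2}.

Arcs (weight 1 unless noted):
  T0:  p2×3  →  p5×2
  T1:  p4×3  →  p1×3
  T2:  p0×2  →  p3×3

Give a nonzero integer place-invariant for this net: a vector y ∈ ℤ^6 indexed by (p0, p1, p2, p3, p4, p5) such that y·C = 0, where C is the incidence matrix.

Incidence matrix C (rows=places, cols=transitions):
       T0   T1   T2
   p0   0    0   -2
   p1   0    3    0
   p2  -3    0    0
   p3   0    0    3
   p4   0   -3    0
   p5   2    0    0

Candidate y = [3, 0, 0, 2, 0, 0]; check y·C column-wise:
  col T0: 3·0 + 0·-3 + 2·0 + 0·2 = 0
  col T1: 3·0 + 0·3 + 2·0 + 0·-3 = 0
  col T2: 3·-2 + 2·3 = 0

y = (p0:3, p1:0, p2:0, p3:2, p4:0, p5:0)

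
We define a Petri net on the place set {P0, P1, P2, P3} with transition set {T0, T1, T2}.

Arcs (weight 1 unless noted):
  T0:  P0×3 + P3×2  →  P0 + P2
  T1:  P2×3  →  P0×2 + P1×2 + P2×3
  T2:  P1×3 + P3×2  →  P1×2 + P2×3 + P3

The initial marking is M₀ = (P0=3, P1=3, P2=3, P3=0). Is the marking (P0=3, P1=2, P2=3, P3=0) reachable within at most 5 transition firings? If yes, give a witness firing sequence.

NO — not reachable within 5 firings

depth 0: 1 marking
depth 1: 2 markings reached so far
depth 2: 3 markings reached so far
depth 3: 4 markings reached so far
depth 4: 5 markings reached so far
depth 5: 6 markings reached so far
target is not among the 6 markings reachable within 5 steps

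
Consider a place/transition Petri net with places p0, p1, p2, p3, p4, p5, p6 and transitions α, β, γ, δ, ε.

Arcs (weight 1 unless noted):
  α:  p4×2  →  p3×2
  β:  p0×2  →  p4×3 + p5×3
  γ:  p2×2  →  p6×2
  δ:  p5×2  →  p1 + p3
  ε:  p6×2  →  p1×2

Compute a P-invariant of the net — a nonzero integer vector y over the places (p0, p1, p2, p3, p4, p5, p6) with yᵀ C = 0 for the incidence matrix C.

y = (p0:9, p1:0, p2:0, p3:4, p4:4, p5:2, p6:0)

Incidence matrix C (rows=places, cols=transitions):
        α    β    γ    δ    ε
   p0   0   -2    0    0    0
   p1   0    0    0    1    2
   p2   0    0   -2    0    0
   p3   2    0    0    1    0
   p4  -2    3    0    0    0
   p5   0    3    0   -2    0
   p6   0    0    2    0   -2

Candidate y = [9, 0, 0, 4, 4, 2, 0]; check y·C column-wise:
  col α: 9·0 + 4·2 + 4·-2 + 2·0 = 0
  col β: 9·-2 + 4·0 + 4·3 + 2·3 = 0
  col γ: 9·0 + 0·-2 + 4·0 + 4·0 + 2·0 + 0·2 = 0
  col δ: 9·0 + 0·1 + 4·1 + 4·0 + 2·-2 = 0
  col ε: 9·0 + 0·2 + 4·0 + 4·0 + 2·0 + 0·-2 = 0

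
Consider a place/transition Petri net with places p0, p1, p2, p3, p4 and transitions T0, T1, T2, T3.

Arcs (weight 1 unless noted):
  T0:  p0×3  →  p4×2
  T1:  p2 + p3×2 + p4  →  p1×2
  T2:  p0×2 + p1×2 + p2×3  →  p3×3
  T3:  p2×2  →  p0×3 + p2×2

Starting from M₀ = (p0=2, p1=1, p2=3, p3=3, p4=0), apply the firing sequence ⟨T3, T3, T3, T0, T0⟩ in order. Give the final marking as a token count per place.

step 1: fire T3:  (p0=2, p1=1, p2=3, p3=3, p4=0) → (p0=5, p1=1, p2=3, p3=3, p4=0)
step 2: fire T3:  (p0=5, p1=1, p2=3, p3=3, p4=0) → (p0=8, p1=1, p2=3, p3=3, p4=0)
step 3: fire T3:  (p0=8, p1=1, p2=3, p3=3, p4=0) → (p0=11, p1=1, p2=3, p3=3, p4=0)
step 4: fire T0:  (p0=11, p1=1, p2=3, p3=3, p4=0) → (p0=8, p1=1, p2=3, p3=3, p4=2)
step 5: fire T0:  (p0=8, p1=1, p2=3, p3=3, p4=2) → (p0=5, p1=1, p2=3, p3=3, p4=4)

(p0=5, p1=1, p2=3, p3=3, p4=4)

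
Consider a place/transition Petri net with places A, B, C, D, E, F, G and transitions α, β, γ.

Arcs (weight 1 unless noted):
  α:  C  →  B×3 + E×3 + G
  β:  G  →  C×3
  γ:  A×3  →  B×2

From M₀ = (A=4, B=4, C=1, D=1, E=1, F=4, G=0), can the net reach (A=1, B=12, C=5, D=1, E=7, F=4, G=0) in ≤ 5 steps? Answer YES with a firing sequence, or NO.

YES — reachable via ⟨α, β, α, β, γ⟩ (5 firings)

step 1: fire α:  (A=4, B=4, C=1, D=1, E=1, F=4, G=0) → (A=4, B=7, C=0, D=1, E=4, F=4, G=1)
step 2: fire β:  (A=4, B=7, C=0, D=1, E=4, F=4, G=1) → (A=4, B=7, C=3, D=1, E=4, F=4, G=0)
step 3: fire α:  (A=4, B=7, C=3, D=1, E=4, F=4, G=0) → (A=4, B=10, C=2, D=1, E=7, F=4, G=1)
step 4: fire β:  (A=4, B=10, C=2, D=1, E=7, F=4, G=1) → (A=4, B=10, C=5, D=1, E=7, F=4, G=0)
step 5: fire γ:  (A=4, B=10, C=5, D=1, E=7, F=4, G=0) → (A=1, B=12, C=5, D=1, E=7, F=4, G=0)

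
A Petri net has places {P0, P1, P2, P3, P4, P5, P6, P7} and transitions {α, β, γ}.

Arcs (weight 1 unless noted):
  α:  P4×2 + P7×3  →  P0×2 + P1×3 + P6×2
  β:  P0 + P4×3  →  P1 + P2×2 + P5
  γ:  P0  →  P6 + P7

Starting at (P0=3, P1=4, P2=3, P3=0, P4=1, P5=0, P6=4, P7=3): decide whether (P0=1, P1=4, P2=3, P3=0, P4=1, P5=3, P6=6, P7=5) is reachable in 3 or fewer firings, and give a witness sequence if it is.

depth 0: 1 marking
depth 1: 2 markings reached so far
depth 2: 3 markings reached so far
depth 3: 4 markings reached so far
target is not among the 4 markings reachable within 3 steps

NO — not reachable within 3 firings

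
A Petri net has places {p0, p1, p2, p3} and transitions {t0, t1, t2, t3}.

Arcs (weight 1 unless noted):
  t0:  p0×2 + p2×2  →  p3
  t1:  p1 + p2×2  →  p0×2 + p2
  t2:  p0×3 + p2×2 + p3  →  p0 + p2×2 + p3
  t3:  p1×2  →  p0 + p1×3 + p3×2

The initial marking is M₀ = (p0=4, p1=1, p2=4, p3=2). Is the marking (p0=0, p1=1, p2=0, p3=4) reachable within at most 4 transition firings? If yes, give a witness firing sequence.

step 1: fire t0:  (p0=4, p1=1, p2=4, p3=2) → (p0=2, p1=1, p2=2, p3=3)
step 2: fire t0:  (p0=2, p1=1, p2=2, p3=3) → (p0=0, p1=1, p2=0, p3=4)

YES — reachable via ⟨t0, t0⟩ (2 firings)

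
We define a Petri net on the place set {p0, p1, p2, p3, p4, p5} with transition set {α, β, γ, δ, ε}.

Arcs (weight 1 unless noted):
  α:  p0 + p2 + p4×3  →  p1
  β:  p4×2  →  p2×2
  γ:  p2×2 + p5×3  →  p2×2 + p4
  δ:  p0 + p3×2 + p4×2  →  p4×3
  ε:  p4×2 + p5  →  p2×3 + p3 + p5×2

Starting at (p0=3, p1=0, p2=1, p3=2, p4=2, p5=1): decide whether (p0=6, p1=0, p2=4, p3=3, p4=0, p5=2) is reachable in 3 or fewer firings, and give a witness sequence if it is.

depth 0: 1 marking
depth 1: 4 markings reached so far
depth 2: 7 markings reached so far
depth 3: 7 markings reached so far
(frontier empty at depth 3; search complete)
target is not among the 7 markings reachable within 3 steps

NO — not reachable within 3 firings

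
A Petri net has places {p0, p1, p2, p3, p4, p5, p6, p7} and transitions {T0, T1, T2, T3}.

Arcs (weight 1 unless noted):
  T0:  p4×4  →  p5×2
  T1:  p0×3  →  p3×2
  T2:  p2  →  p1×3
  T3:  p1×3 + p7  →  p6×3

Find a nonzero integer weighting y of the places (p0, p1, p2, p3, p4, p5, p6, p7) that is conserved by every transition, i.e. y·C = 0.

y = (p0:2, p1:0, p2:0, p3:3, p4:0, p5:0, p6:0, p7:0)

Incidence matrix C (rows=places, cols=transitions):
       T0   T1   T2   T3
   p0   0   -3    0    0
   p1   0    0    3   -3
   p2   0    0   -1    0
   p3   0    2    0    0
   p4  -4    0    0    0
   p5   2    0    0    0
   p6   0    0    0    3
   p7   0    0    0   -1

Candidate y = [2, 0, 0, 3, 0, 0, 0, 0]; check y·C column-wise:
  col T0: 2·0 + 3·0 + 0·-4 + 0·2 = 0
  col T1: 2·-3 + 3·2 = 0
  col T2: 2·0 + 0·3 + 0·-1 + 3·0 = 0
  col T3: 2·0 + 0·-3 + 3·0 + 0·3 + 0·-1 = 0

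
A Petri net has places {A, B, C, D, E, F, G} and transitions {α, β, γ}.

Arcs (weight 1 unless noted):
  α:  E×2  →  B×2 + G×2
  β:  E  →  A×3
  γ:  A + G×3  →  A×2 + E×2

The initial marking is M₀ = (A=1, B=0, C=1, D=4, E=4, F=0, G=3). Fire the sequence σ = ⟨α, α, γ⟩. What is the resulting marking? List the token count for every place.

(A=2, B=4, C=1, D=4, E=2, F=0, G=4)

step 1: fire α:  (A=1, B=0, C=1, D=4, E=4, F=0, G=3) → (A=1, B=2, C=1, D=4, E=2, F=0, G=5)
step 2: fire α:  (A=1, B=2, C=1, D=4, E=2, F=0, G=5) → (A=1, B=4, C=1, D=4, E=0, F=0, G=7)
step 3: fire γ:  (A=1, B=4, C=1, D=4, E=0, F=0, G=7) → (A=2, B=4, C=1, D=4, E=2, F=0, G=4)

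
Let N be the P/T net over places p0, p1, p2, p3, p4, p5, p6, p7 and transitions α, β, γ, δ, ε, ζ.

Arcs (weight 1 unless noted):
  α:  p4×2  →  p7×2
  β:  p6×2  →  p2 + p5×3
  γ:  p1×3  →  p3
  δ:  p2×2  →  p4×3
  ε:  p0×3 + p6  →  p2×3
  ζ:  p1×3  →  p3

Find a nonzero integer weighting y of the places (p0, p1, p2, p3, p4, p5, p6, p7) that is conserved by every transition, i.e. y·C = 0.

y = (p0:0, p1:1, p2:0, p3:3, p4:0, p5:0, p6:0, p7:0)

Incidence matrix C (rows=places, cols=transitions):
        α    β    γ    δ    ε    ζ
   p0   0    0    0    0   -3    0
   p1   0    0   -3    0    0   -3
   p2   0    1    0   -2    3    0
   p3   0    0    1    0    0    1
   p4  -2    0    0    3    0    0
   p5   0    3    0    0    0    0
   p6   0   -2    0    0   -1    0
   p7   2    0    0    0    0    0

Candidate y = [0, 1, 0, 3, 0, 0, 0, 0]; check y·C column-wise:
  col α: 1·0 + 3·0 + 0·-2 + 0·2 = 0
  col β: 1·0 + 0·1 + 3·0 + 0·3 + 0·-2 = 0
  col γ: 1·-3 + 3·1 = 0
  col δ: 1·0 + 0·-2 + 3·0 + 0·3 = 0
  col ε: 0·-3 + 1·0 + 0·3 + 3·0 + 0·-1 = 0
  col ζ: 1·-3 + 3·1 = 0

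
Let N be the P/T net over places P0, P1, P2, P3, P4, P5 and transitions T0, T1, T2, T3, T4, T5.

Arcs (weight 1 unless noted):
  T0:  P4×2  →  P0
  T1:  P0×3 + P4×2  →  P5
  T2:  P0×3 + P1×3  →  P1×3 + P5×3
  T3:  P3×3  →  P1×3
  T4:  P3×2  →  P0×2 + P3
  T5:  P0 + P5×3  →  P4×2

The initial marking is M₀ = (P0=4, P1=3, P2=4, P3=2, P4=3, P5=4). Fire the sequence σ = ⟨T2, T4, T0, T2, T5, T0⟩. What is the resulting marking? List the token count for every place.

(P0=1, P1=3, P2=4, P3=1, P4=1, P5=7)

step 1: fire T2:  (P0=4, P1=3, P2=4, P3=2, P4=3, P5=4) → (P0=1, P1=3, P2=4, P3=2, P4=3, P5=7)
step 2: fire T4:  (P0=1, P1=3, P2=4, P3=2, P4=3, P5=7) → (P0=3, P1=3, P2=4, P3=1, P4=3, P5=7)
step 3: fire T0:  (P0=3, P1=3, P2=4, P3=1, P4=3, P5=7) → (P0=4, P1=3, P2=4, P3=1, P4=1, P5=7)
step 4: fire T2:  (P0=4, P1=3, P2=4, P3=1, P4=1, P5=7) → (P0=1, P1=3, P2=4, P3=1, P4=1, P5=10)
step 5: fire T5:  (P0=1, P1=3, P2=4, P3=1, P4=1, P5=10) → (P0=0, P1=3, P2=4, P3=1, P4=3, P5=7)
step 6: fire T0:  (P0=0, P1=3, P2=4, P3=1, P4=3, P5=7) → (P0=1, P1=3, P2=4, P3=1, P4=1, P5=7)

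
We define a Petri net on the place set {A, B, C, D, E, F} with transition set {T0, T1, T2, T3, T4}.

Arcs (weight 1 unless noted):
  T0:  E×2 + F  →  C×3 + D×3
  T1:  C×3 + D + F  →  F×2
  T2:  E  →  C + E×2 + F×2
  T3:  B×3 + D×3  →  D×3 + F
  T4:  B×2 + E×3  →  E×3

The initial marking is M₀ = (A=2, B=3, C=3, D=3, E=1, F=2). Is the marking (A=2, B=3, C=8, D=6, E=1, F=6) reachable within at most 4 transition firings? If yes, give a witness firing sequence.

depth 0: 1 marking
depth 1: 4 markings reached so far
depth 2: 9 markings reached so far
depth 3: 17 markings reached so far
depth 4: 29 markings reached so far
target is not among the 29 markings reachable within 4 steps

NO — not reachable within 4 firings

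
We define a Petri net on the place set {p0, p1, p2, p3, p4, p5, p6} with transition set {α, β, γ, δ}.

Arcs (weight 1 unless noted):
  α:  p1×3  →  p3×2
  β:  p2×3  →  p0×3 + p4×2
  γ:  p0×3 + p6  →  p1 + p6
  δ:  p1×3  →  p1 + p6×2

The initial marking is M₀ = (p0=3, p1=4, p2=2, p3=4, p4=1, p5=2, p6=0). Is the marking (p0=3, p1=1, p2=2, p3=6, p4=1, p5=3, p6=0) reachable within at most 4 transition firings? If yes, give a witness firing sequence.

depth 0: 1 marking
depth 1: 3 markings reached so far
depth 2: 4 markings reached so far
depth 3: 6 markings reached so far
depth 4: 6 markings reached so far
(frontier empty at depth 4; search complete)
target is not among the 6 markings reachable within 4 steps

NO — not reachable within 4 firings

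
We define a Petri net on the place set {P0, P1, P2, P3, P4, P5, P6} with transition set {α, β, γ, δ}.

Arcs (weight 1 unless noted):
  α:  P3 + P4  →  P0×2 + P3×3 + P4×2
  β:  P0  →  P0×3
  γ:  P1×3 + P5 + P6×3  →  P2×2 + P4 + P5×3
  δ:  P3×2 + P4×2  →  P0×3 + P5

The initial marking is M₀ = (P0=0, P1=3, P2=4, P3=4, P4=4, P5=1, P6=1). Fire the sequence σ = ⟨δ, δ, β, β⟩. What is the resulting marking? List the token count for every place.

step 1: fire δ:  (P0=0, P1=3, P2=4, P3=4, P4=4, P5=1, P6=1) → (P0=3, P1=3, P2=4, P3=2, P4=2, P5=2, P6=1)
step 2: fire δ:  (P0=3, P1=3, P2=4, P3=2, P4=2, P5=2, P6=1) → (P0=6, P1=3, P2=4, P3=0, P4=0, P5=3, P6=1)
step 3: fire β:  (P0=6, P1=3, P2=4, P3=0, P4=0, P5=3, P6=1) → (P0=8, P1=3, P2=4, P3=0, P4=0, P5=3, P6=1)
step 4: fire β:  (P0=8, P1=3, P2=4, P3=0, P4=0, P5=3, P6=1) → (P0=10, P1=3, P2=4, P3=0, P4=0, P5=3, P6=1)

(P0=10, P1=3, P2=4, P3=0, P4=0, P5=3, P6=1)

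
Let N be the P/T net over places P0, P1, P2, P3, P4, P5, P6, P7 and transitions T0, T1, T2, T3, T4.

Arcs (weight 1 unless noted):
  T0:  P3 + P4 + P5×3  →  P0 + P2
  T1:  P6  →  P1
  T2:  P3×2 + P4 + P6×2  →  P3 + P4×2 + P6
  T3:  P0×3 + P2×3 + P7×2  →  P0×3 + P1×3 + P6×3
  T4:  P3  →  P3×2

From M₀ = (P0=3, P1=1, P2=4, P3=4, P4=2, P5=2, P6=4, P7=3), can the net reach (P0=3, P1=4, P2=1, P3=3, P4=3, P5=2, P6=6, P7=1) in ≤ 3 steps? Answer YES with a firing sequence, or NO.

step 1: fire T2:  (P0=3, P1=1, P2=4, P3=4, P4=2, P5=2, P6=4, P7=3) → (P0=3, P1=1, P2=4, P3=3, P4=3, P5=2, P6=3, P7=3)
step 2: fire T3:  (P0=3, P1=1, P2=4, P3=3, P4=3, P5=2, P6=3, P7=3) → (P0=3, P1=4, P2=1, P3=3, P4=3, P5=2, P6=6, P7=1)

YES — reachable via ⟨T2, T3⟩ (2 firings)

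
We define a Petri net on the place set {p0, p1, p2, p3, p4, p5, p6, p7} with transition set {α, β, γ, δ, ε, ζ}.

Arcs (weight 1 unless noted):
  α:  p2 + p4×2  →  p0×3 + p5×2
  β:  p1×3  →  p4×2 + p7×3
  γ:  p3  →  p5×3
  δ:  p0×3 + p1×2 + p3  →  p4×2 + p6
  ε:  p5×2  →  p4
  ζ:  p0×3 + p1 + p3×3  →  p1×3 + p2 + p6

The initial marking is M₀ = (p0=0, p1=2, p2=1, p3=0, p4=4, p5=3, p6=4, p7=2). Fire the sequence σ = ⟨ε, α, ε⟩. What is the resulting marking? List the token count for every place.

step 1: fire ε:  (p0=0, p1=2, p2=1, p3=0, p4=4, p5=3, p6=4, p7=2) → (p0=0, p1=2, p2=1, p3=0, p4=5, p5=1, p6=4, p7=2)
step 2: fire α:  (p0=0, p1=2, p2=1, p3=0, p4=5, p5=1, p6=4, p7=2) → (p0=3, p1=2, p2=0, p3=0, p4=3, p5=3, p6=4, p7=2)
step 3: fire ε:  (p0=3, p1=2, p2=0, p3=0, p4=3, p5=3, p6=4, p7=2) → (p0=3, p1=2, p2=0, p3=0, p4=4, p5=1, p6=4, p7=2)

(p0=3, p1=2, p2=0, p3=0, p4=4, p5=1, p6=4, p7=2)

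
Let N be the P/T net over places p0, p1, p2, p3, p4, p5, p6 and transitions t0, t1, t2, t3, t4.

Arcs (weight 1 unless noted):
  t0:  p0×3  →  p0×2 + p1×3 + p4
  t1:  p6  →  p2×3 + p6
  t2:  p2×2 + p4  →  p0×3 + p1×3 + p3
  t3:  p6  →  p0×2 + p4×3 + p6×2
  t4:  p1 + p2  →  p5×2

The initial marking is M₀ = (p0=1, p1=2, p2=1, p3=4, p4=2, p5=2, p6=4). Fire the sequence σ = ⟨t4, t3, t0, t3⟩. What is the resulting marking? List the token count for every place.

(p0=4, p1=4, p2=0, p3=4, p4=9, p5=4, p6=6)

step 1: fire t4:  (p0=1, p1=2, p2=1, p3=4, p4=2, p5=2, p6=4) → (p0=1, p1=1, p2=0, p3=4, p4=2, p5=4, p6=4)
step 2: fire t3:  (p0=1, p1=1, p2=0, p3=4, p4=2, p5=4, p6=4) → (p0=3, p1=1, p2=0, p3=4, p4=5, p5=4, p6=5)
step 3: fire t0:  (p0=3, p1=1, p2=0, p3=4, p4=5, p5=4, p6=5) → (p0=2, p1=4, p2=0, p3=4, p4=6, p5=4, p6=5)
step 4: fire t3:  (p0=2, p1=4, p2=0, p3=4, p4=6, p5=4, p6=5) → (p0=4, p1=4, p2=0, p3=4, p4=9, p5=4, p6=6)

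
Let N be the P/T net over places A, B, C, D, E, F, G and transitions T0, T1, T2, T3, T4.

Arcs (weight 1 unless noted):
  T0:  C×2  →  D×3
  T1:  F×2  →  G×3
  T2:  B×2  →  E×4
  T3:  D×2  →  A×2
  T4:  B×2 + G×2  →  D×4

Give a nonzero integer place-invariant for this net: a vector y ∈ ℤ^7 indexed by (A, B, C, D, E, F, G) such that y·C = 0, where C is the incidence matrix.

Incidence matrix C (rows=places, cols=transitions):
       T0   T1   T2   T3   T4
    A   0    0    0    2    0
    B   0    0   -2    0   -2
    C  -2    0    0    0    0
    D   3    0    0   -2    4
    E   0    0    4    0    0
    F   0   -2    0    0    0
    G   0    3    0    0   -2

Candidate y = [2, 4, 3, 2, 2, 0, 0]; check y·C column-wise:
  col T0: 2·0 + 4·0 + 3·-2 + 2·3 + 2·0 = 0
  col T1: 2·0 + 4·0 + 3·0 + 2·0 + 2·0 + 0·-2 + 0·3 = 0
  col T2: 2·0 + 4·-2 + 3·0 + 2·0 + 2·4 = 0
  col T3: 2·2 + 4·0 + 3·0 + 2·-2 + 2·0 = 0
  col T4: 2·0 + 4·-2 + 3·0 + 2·4 + 2·0 + 0·-2 = 0

y = (A:2, B:4, C:3, D:2, E:2, F:0, G:0)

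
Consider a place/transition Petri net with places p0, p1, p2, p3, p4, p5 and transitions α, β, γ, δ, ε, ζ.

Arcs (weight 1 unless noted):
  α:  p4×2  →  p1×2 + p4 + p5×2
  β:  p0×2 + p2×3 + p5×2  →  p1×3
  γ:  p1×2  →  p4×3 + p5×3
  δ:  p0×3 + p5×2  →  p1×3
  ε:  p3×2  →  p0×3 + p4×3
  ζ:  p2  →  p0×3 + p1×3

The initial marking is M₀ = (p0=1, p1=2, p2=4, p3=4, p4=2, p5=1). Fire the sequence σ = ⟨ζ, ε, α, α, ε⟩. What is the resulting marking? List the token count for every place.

(p0=10, p1=9, p2=3, p3=0, p4=6, p5=5)

step 1: fire ζ:  (p0=1, p1=2, p2=4, p3=4, p4=2, p5=1) → (p0=4, p1=5, p2=3, p3=4, p4=2, p5=1)
step 2: fire ε:  (p0=4, p1=5, p2=3, p3=4, p4=2, p5=1) → (p0=7, p1=5, p2=3, p3=2, p4=5, p5=1)
step 3: fire α:  (p0=7, p1=5, p2=3, p3=2, p4=5, p5=1) → (p0=7, p1=7, p2=3, p3=2, p4=4, p5=3)
step 4: fire α:  (p0=7, p1=7, p2=3, p3=2, p4=4, p5=3) → (p0=7, p1=9, p2=3, p3=2, p4=3, p5=5)
step 5: fire ε:  (p0=7, p1=9, p2=3, p3=2, p4=3, p5=5) → (p0=10, p1=9, p2=3, p3=0, p4=6, p5=5)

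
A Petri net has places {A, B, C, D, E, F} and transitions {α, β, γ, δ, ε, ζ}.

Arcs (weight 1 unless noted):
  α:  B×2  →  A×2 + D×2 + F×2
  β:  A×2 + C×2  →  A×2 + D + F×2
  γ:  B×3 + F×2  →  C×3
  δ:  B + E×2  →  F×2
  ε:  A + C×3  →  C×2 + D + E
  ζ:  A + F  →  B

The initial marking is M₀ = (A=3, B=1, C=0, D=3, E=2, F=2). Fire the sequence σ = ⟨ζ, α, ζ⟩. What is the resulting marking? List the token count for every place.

step 1: fire ζ:  (A=3, B=1, C=0, D=3, E=2, F=2) → (A=2, B=2, C=0, D=3, E=2, F=1)
step 2: fire α:  (A=2, B=2, C=0, D=3, E=2, F=1) → (A=4, B=0, C=0, D=5, E=2, F=3)
step 3: fire ζ:  (A=4, B=0, C=0, D=5, E=2, F=3) → (A=3, B=1, C=0, D=5, E=2, F=2)

(A=3, B=1, C=0, D=5, E=2, F=2)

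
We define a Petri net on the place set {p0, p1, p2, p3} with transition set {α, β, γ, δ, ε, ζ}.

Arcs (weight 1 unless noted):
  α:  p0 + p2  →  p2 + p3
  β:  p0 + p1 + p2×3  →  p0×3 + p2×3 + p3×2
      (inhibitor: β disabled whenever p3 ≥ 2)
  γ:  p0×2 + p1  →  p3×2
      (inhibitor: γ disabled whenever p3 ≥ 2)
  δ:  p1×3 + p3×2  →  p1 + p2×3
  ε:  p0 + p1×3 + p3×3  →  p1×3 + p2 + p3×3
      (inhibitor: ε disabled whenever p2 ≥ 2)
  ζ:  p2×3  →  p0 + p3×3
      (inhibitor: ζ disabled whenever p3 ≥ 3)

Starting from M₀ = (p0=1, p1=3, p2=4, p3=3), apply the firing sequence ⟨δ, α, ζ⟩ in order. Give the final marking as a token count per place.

step 1: fire δ:  (p0=1, p1=3, p2=4, p3=3) → (p0=1, p1=1, p2=7, p3=1)
step 2: fire α:  (p0=1, p1=1, p2=7, p3=1) → (p0=0, p1=1, p2=7, p3=2)
step 3: fire ζ:  (p0=0, p1=1, p2=7, p3=2) → (p0=1, p1=1, p2=4, p3=5)

(p0=1, p1=1, p2=4, p3=5)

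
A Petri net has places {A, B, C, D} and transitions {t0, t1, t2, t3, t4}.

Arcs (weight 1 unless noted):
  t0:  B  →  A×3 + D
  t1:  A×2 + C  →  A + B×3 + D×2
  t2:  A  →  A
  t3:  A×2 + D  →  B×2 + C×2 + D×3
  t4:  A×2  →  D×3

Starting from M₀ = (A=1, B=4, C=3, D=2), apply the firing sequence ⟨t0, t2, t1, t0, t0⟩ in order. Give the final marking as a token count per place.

step 1: fire t0:  (A=1, B=4, C=3, D=2) → (A=4, B=3, C=3, D=3)
step 2: fire t2:  (A=4, B=3, C=3, D=3) → (A=4, B=3, C=3, D=3)
step 3: fire t1:  (A=4, B=3, C=3, D=3) → (A=3, B=6, C=2, D=5)
step 4: fire t0:  (A=3, B=6, C=2, D=5) → (A=6, B=5, C=2, D=6)
step 5: fire t0:  (A=6, B=5, C=2, D=6) → (A=9, B=4, C=2, D=7)

(A=9, B=4, C=2, D=7)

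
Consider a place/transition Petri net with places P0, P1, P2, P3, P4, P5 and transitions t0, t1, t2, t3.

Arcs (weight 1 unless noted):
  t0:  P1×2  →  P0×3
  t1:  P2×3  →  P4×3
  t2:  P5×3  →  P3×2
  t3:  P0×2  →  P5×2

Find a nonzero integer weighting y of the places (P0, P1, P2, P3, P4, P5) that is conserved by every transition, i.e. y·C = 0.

Incidence matrix C (rows=places, cols=transitions):
       t0   t1   t2   t3
   P0   3    0    0   -2
   P1  -2    0    0    0
   P2   0   -3    0    0
   P3   0    0    2    0
   P4   0    3    0    0
   P5   0    0   -3    2

Candidate y = [0, 0, 1, 0, 1, 0]; check y·C column-wise:
  col t0: 0·3 + 0·-2 + 1·0 + 1·0 = 0
  col t1: 1·-3 + 1·3 = 0
  col t2: 1·0 + 0·2 + 1·0 + 0·-3 = 0
  col t3: 0·-2 + 1·0 + 1·0 + 0·2 = 0

y = (P0:0, P1:0, P2:1, P3:0, P4:1, P5:0)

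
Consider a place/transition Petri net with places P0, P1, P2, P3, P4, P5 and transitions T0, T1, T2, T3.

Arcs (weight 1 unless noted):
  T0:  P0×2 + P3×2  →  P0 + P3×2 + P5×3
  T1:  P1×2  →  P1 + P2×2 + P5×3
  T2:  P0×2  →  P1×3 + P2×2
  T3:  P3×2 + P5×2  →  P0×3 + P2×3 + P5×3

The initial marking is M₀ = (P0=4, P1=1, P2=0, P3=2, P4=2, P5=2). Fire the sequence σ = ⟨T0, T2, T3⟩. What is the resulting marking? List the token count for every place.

(P0=4, P1=4, P2=5, P3=0, P4=2, P5=6)

step 1: fire T0:  (P0=4, P1=1, P2=0, P3=2, P4=2, P5=2) → (P0=3, P1=1, P2=0, P3=2, P4=2, P5=5)
step 2: fire T2:  (P0=3, P1=1, P2=0, P3=2, P4=2, P5=5) → (P0=1, P1=4, P2=2, P3=2, P4=2, P5=5)
step 3: fire T3:  (P0=1, P1=4, P2=2, P3=2, P4=2, P5=5) → (P0=4, P1=4, P2=5, P3=0, P4=2, P5=6)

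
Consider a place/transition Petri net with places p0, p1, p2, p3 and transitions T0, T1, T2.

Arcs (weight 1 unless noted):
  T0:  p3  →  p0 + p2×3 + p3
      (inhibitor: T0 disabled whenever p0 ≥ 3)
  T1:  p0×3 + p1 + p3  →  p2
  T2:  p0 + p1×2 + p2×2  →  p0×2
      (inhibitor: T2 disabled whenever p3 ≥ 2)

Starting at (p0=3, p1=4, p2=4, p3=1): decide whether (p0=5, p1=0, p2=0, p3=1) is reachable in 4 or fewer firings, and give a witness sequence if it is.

YES — reachable via ⟨T2, T2⟩ (2 firings)

step 1: fire T2:  (p0=3, p1=4, p2=4, p3=1) → (p0=4, p1=2, p2=2, p3=1)
step 2: fire T2:  (p0=4, p1=2, p2=2, p3=1) → (p0=5, p1=0, p2=0, p3=1)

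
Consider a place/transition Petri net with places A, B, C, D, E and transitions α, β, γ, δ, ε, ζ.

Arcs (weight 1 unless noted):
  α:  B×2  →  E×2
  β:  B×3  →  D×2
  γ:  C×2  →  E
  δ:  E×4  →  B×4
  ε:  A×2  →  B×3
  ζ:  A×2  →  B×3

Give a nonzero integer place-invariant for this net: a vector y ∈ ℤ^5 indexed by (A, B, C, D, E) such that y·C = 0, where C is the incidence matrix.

Incidence matrix C (rows=places, cols=transitions):
        α    β    γ    δ    ε    ζ
    A   0    0    0    0   -2   -2
    B  -2   -3    0    4    3    3
    C   0    0   -2    0    0    0
    D   0    2    0    0    0    0
    E   2    0    1   -4    0    0

Candidate y = [3, 2, 1, 3, 2]; check y·C column-wise:
  col α: 3·0 + 2·-2 + 1·0 + 3·0 + 2·2 = 0
  col β: 3·0 + 2·-3 + 1·0 + 3·2 + 2·0 = 0
  col γ: 3·0 + 2·0 + 1·-2 + 3·0 + 2·1 = 0
  col δ: 3·0 + 2·4 + 1·0 + 3·0 + 2·-4 = 0
  col ε: 3·-2 + 2·3 + 1·0 + 3·0 + 2·0 = 0
  col ζ: 3·-2 + 2·3 + 1·0 + 3·0 + 2·0 = 0

y = (A:3, B:2, C:1, D:3, E:2)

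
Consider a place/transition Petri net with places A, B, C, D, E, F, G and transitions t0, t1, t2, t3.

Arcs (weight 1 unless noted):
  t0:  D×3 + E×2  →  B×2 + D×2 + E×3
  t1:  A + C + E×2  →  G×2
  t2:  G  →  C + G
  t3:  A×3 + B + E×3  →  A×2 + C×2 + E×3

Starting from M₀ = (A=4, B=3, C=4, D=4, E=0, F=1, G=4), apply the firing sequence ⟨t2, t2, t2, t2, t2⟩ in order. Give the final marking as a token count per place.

step 1: fire t2:  (A=4, B=3, C=4, D=4, E=0, F=1, G=4) → (A=4, B=3, C=5, D=4, E=0, F=1, G=4)
step 2: fire t2:  (A=4, B=3, C=5, D=4, E=0, F=1, G=4) → (A=4, B=3, C=6, D=4, E=0, F=1, G=4)
step 3: fire t2:  (A=4, B=3, C=6, D=4, E=0, F=1, G=4) → (A=4, B=3, C=7, D=4, E=0, F=1, G=4)
step 4: fire t2:  (A=4, B=3, C=7, D=4, E=0, F=1, G=4) → (A=4, B=3, C=8, D=4, E=0, F=1, G=4)
step 5: fire t2:  (A=4, B=3, C=8, D=4, E=0, F=1, G=4) → (A=4, B=3, C=9, D=4, E=0, F=1, G=4)

(A=4, B=3, C=9, D=4, E=0, F=1, G=4)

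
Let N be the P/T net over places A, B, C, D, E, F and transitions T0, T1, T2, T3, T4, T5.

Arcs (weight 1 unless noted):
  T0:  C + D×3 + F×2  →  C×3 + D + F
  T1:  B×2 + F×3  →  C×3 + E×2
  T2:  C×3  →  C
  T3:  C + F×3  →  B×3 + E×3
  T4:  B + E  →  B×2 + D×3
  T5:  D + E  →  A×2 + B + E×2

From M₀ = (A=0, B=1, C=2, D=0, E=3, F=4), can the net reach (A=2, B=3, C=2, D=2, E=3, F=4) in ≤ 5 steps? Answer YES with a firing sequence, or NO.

step 1: fire T4:  (A=0, B=1, C=2, D=0, E=3, F=4) → (A=0, B=2, C=2, D=3, E=2, F=4)
step 2: fire T5:  (A=0, B=2, C=2, D=3, E=2, F=4) → (A=2, B=3, C=2, D=2, E=3, F=4)

YES — reachable via ⟨T4, T5⟩ (2 firings)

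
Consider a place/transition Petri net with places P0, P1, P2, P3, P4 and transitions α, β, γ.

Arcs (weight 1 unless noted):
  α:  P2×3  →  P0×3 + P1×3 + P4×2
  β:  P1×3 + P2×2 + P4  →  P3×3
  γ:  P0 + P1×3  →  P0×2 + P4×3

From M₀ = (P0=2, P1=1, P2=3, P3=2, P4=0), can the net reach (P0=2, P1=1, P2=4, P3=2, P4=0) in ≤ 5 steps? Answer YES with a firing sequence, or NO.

depth 0: 1 marking
depth 1: 2 markings reached so far
depth 2: 3 markings reached so far
depth 3: 3 markings reached so far
(frontier empty at depth 3; search complete)
target is not among the 3 markings reachable within 5 steps

NO — not reachable within 5 firings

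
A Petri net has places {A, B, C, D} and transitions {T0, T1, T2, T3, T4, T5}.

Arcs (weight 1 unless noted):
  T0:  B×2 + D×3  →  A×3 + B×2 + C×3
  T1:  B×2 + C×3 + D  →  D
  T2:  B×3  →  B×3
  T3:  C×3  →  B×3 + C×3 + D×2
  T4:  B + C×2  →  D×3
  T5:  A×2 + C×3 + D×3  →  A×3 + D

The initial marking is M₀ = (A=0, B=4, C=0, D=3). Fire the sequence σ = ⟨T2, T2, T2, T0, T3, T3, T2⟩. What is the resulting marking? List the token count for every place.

(A=3, B=10, C=3, D=4)

step 1: fire T2:  (A=0, B=4, C=0, D=3) → (A=0, B=4, C=0, D=3)
step 2: fire T2:  (A=0, B=4, C=0, D=3) → (A=0, B=4, C=0, D=3)
step 3: fire T2:  (A=0, B=4, C=0, D=3) → (A=0, B=4, C=0, D=3)
step 4: fire T0:  (A=0, B=4, C=0, D=3) → (A=3, B=4, C=3, D=0)
step 5: fire T3:  (A=3, B=4, C=3, D=0) → (A=3, B=7, C=3, D=2)
step 6: fire T3:  (A=3, B=7, C=3, D=2) → (A=3, B=10, C=3, D=4)
step 7: fire T2:  (A=3, B=10, C=3, D=4) → (A=3, B=10, C=3, D=4)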